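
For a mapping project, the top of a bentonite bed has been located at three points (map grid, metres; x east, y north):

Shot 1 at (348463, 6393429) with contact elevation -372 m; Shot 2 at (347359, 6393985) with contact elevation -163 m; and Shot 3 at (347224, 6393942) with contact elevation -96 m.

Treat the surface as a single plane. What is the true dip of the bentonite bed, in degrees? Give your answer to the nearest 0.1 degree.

28.0°

Two edge vectors: Shot 1→Shot 2 = (-1104, 556, 209), Shot 1→Shot 3 = (-1239, 513, 276).
Normal n = (Shot 1→Shot 2) × (Shot 1→Shot 3) = (46239, 45753, 122532).
So ∂z/∂x = −n_x/n_z = −0.37736 and ∂z/∂y = −n_y/n_z = −0.37340.
Gradient magnitude |∇z| = √(a² + b²) = √(0.14240 + 0.13942) = 0.53087.
True dip = arctan(0.53087) = 28.0°, dipping toward NE (azimuth ≈ 045°).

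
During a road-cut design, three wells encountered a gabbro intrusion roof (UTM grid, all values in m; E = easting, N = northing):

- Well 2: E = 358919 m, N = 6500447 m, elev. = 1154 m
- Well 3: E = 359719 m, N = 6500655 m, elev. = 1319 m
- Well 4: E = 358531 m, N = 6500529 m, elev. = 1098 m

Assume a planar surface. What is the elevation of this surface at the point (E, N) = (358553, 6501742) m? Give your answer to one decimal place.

Two edge vectors: Well 2→Well 3 = (800, 208, 165), Well 2→Well 4 = (-388, 82, -56).
Normal n = (Well 2→Well 3) × (Well 2→Well 4) = (-25178, -19220, 146304).
So ∂z/∂E = −n_x/n_z = 0.172093723 and ∂z/∂N = −n_y/n_z = 0.131370297.
Intercept c from Well 2: 1154 − 61767.71 − 853965.66 = −914579.36.
At (358553, 6501742): z = 61704.7 + 854135.8 − 914579.36 = 1261.1 m.

1261.1 m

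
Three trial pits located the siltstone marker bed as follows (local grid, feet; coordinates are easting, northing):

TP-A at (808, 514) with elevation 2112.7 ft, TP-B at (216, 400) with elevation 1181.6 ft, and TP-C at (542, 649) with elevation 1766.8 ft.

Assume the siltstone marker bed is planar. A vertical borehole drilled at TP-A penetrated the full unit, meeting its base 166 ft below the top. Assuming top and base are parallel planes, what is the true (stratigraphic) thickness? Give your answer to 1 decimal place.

Two edge vectors: TP-A→TP-B = (-592, -114, -931.1), TP-A→TP-C = (-266, 135, -345.9).
Normal n = (TP-A→TP-B) × (TP-A→TP-C) = (165131.1, 42899.8, -110244).
So ∂z/∂easting = −n_x/n_z = 1.49787 and ∂z/∂northing = −n_y/n_z = 0.38914.
|∇z| = √(a²+b²) = 1.54759, so dip δ = arctan(1.54759) = 57.13°.
True thickness = vertical thickness × cos δ = 166 × cos 57.13° = 90.1 ft.

90.1 ft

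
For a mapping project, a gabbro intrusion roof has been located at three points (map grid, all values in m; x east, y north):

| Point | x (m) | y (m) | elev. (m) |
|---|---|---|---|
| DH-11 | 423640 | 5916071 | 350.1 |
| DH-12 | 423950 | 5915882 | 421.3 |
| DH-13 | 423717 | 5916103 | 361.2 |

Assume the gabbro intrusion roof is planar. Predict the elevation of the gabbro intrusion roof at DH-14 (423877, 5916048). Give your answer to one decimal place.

394.4 m

Let the plane be z = a·x + b·y + c.
DH-12−DH-11: 310a − 189b = 71.2;  DH-13−DH-11: 77a + 32b = 11.1.
Solving gives a = 0.178821558, b = −0.083414375.
Then c = 350.1 − a·423640 − b·5916071 = 418079.50.
At (423877, 5916048): z = 75798.3 − 493483.4 + 418079.50 = 394.4 m.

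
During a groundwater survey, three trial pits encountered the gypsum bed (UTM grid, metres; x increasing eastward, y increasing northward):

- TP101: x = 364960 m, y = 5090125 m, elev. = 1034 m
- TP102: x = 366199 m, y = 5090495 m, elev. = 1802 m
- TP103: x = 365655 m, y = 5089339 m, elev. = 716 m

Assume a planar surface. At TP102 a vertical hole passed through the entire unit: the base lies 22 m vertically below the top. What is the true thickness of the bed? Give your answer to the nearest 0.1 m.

Two edge vectors: TP101→TP102 = (1239, 370, 768), TP101→TP103 = (695, -786, -318).
Normal n = (TP101→TP102) × (TP101→TP103) = (485988, 927762, -1231004).
So ∂z/∂x = −n_x/n_z = 0.39479 and ∂z/∂y = −n_y/n_z = 0.75366.
|∇z| = √(a²+b²) = 0.85080, so dip δ = arctan(0.85080) = 40.39°.
True thickness = vertical thickness × cos δ = 22 × cos 40.39° = 16.8 m.

16.8 m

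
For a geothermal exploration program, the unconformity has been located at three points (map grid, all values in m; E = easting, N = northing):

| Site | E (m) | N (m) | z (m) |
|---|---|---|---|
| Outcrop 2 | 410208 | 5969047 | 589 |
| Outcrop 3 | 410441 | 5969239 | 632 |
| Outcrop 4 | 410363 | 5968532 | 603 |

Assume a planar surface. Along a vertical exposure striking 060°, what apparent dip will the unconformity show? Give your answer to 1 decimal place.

Let the plane be z = a·E + b·N + c.
Outcrop 3−Outcrop 2: 233a + 192b = 43;  Outcrop 4−Outcrop 2: 155a − 515b = 14.
Solving gives a = 0.16582, b = 0.02272.
Unit vector along 060° is (sin 60°, cos 60°) = (0.8660, 0.5000).
Slope in that direction = a·(0.8660) + b·(0.5000) = 0.15497.
Apparent dip = arctan|0.15497| = 8.8° (true dip is 9.5°, so apparent ≤ true as expected).

8.8°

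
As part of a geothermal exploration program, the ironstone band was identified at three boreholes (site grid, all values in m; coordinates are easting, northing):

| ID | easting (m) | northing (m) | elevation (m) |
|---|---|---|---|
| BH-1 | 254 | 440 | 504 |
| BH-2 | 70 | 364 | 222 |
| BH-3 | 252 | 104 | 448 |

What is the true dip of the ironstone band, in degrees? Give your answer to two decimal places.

Let the plane be z = a·easting + b·northing + c.
BH-2−BH-1: −184a − 76b = −282;  BH-3−BH-1: −2a − 336b = −56.
Solving gives a = 1.46738, b = 0.15793.
Gradient magnitude |∇z| = √(a² + b²) = √(2.15319 + 0.02494) = 1.47585.
True dip = arctan(1.47585) = 55.88°, dipping toward W (azimuth ≈ 264°).

55.88°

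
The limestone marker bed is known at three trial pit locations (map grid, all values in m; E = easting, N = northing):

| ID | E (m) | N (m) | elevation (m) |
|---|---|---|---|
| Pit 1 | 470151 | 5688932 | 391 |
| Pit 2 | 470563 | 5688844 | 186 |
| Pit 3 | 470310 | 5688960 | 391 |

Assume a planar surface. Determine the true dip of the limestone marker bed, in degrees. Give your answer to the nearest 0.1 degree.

52.4°

Let the plane be z = a·E + b·N + c.
Pit 2−Pit 1: 412a − 88b = −205;  Pit 3−Pit 1: 159a + 28b = 0.
Solving gives a = −0.22485, b = 1.27683.
Gradient magnitude |∇z| = √(a² + b²) = √(0.05056 + 1.63030) = 1.29648.
True dip = arctan(1.29648) = 52.4°, dipping toward S (azimuth ≈ 170°).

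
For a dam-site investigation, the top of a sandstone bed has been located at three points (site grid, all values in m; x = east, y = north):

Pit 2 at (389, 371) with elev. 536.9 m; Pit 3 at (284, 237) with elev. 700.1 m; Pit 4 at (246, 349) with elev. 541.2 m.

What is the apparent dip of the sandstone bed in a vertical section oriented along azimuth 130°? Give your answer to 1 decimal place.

45.3°

Let the plane be z = a·x + b·y + c.
Pit 3−Pit 2: −105a − 134b = 163.2;  Pit 4−Pit 2: −143a − 22b = 4.3.
Solving gives a = 0.17886, b = −1.35806.
Unit vector along 130° is (sin 130°, cos 130°) = (0.7660, -0.6428).
Slope in that direction = a·(0.7660) + b·(-0.6428) = 1.00996.
Apparent dip = arctan|1.00996| = 45.3° (true dip is 53.9°, so apparent ≤ true as expected).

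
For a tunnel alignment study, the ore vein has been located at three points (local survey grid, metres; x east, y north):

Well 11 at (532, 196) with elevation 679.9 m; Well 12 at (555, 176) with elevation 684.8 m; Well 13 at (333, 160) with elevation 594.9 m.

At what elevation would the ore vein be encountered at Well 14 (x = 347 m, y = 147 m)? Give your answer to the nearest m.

598 m

Let the plane be z = a·x + b·y + c.
Well 12−Well 11: 23a − 20b = 4.9;  Well 13−Well 11: −199a − 36b = −85.
Solving gives a = 0.39027, b = 0.20381.
Then c = 679.9 − a·532 − b·196 = 432.33.
At (347, 147): z = 135.4 + 30.0 + 432.33 = 597.7 m.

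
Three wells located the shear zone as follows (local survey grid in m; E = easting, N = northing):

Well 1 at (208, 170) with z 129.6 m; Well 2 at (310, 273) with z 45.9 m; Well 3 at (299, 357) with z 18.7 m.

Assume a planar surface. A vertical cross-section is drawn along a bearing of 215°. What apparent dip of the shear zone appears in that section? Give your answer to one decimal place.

29.3°

Let the plane be z = a·E + b·N + c.
Well 2−Well 1: 102a + 103b = −83.7;  Well 3−Well 1: 91a + 187b = −110.9.
Solving gives a = −0.43596, b = −0.38090.
Unit vector along 215° is (sin 215°, cos 215°) = (-0.5736, -0.8192).
Slope in that direction = a·(-0.5736) + b·(-0.8192) = 0.56207.
Apparent dip = arctan|0.56207| = 29.3° (true dip is 30.1°, so apparent ≤ true as expected).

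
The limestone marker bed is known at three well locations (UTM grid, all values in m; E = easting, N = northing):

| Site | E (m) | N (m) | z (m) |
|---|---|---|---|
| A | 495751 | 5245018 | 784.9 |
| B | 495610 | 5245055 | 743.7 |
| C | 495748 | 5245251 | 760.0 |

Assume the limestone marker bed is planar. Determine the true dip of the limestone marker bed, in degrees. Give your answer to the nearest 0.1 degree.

Two edge vectors: A→B = (-141, 37, -41.2), A→C = (-3, 233, -24.9).
Normal n = (A→B) × (A→C) = (8678.3, -3387.3, -32742).
So ∂z/∂E = −n_x/n_z = 0.26505 and ∂z/∂N = −n_y/n_z = −0.10345.
Gradient magnitude |∇z| = √(a² + b²) = √(0.07025 + 0.01070) = 0.28453.
True dip = arctan(0.28453) = 15.9°, dipping toward WNW (azimuth ≈ 291°).

15.9°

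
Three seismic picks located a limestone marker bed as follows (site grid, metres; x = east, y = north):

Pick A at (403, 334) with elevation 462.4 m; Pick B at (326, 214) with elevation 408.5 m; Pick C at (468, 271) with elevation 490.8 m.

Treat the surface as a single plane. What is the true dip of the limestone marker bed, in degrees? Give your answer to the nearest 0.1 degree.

Let the plane be z = a·x + b·y + c.
Pick B−Pick A: −77a − 120b = −53.9;  Pick C−Pick A: 65a − 63b = 28.4.
Solving gives a = 0.53780, b = 0.10408.
Gradient magnitude |∇z| = √(a² + b²) = √(0.28923 + 0.01083) = 0.54778.
True dip = arctan(0.54778) = 28.7°, dipping toward W (azimuth ≈ 259°).

28.7°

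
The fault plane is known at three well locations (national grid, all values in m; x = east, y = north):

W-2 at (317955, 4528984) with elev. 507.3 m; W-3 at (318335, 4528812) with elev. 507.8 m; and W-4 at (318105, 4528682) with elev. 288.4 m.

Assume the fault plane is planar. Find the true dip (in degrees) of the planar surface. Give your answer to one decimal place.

45.8°

Let the plane be z = a·x + b·y + c.
W-3−W-2: 380a − 172b = 0.5;  W-4−W-2: 150a − 302b = −218.9.
Solving gives a = 0.42493, b = 0.93589.
Gradient magnitude |∇z| = √(a² + b²) = √(0.18057 + 0.87589) = 1.02784.
True dip = arctan(1.02784) = 45.8°, dipping toward SSW (azimuth ≈ 204°).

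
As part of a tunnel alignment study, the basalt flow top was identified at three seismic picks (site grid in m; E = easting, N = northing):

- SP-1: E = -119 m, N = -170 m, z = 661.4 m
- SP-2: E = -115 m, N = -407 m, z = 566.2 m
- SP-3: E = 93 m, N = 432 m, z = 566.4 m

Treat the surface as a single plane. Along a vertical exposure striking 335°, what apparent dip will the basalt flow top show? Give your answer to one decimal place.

44.5°

Two edge vectors: SP-1→SP-2 = (4, -237, -95.2), SP-1→SP-3 = (212, 602, -95).
Normal n = (SP-1→SP-2) × (SP-1→SP-3) = (79825.4, -19802.4, 52652).
So ∂z/∂E = −n_x/n_z = −1.51609 and ∂z/∂N = −n_y/n_z = 0.37610.
Unit vector along 335° is (sin 335°, cos 335°) = (-0.4226, 0.9063).
Slope in that direction = a·(-0.4226) + b·(0.9063) = 0.98159.
Apparent dip = arctan|0.98159| = 44.5° (true dip is 57.4°, so apparent ≤ true as expected).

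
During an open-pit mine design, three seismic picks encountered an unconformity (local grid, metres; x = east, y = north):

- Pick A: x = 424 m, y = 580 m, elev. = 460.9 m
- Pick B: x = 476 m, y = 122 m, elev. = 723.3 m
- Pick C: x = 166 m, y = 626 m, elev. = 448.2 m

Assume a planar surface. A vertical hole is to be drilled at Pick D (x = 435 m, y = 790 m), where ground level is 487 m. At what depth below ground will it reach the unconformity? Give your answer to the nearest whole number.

Let the plane be z = a·x + b·y + c.
Pick B−Pick A: 52a − 458b = 262.4;  Pick C−Pick A: −258a + 46b = −12.7.
Solving gives a = −0.05402, b = −0.57906.
Then c = 460.9 − a·424 − b·580 = 819.66.
At (435, 790): z_contact = −23.5 − 457.5 + 819.66 = 338.7 m.
Depth below ground = 487 − 338.7 = 148 m.

148 m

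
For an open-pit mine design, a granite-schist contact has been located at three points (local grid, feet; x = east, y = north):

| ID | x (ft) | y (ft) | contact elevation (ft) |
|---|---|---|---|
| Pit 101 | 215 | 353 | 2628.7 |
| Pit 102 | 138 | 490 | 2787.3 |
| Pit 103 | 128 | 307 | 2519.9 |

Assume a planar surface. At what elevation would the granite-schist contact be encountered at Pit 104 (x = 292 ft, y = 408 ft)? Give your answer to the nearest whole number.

2745 ft

Two edge vectors: Pit 101→Pit 102 = (-77, 137, 158.6), Pit 101→Pit 103 = (-87, -46, -108.8).
Normal n = (Pit 101→Pit 102) × (Pit 101→Pit 103) = (-7610, -22175.8, 15461).
So ∂z/∂x = −n_x/n_z = 0.49221 and ∂z/∂y = −n_y/n_z = 1.43431.
Intercept c from Pit 101: 2628.7 − 105.82 − 506.31 = 2016.57.
At (292, 408): z = 143.7 + 585.2 + 2016.57 = 2745.5 ft.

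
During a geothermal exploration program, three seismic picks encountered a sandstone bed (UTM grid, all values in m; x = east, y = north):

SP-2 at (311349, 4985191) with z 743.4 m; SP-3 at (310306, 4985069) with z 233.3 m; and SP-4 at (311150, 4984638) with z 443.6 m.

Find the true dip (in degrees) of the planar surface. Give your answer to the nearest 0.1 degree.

30.4°

Two edge vectors: SP-2→SP-3 = (-1043, -122, -510.1), SP-2→SP-4 = (-199, -553, -299.8).
Normal n = (SP-2→SP-3) × (SP-2→SP-4) = (-245509.7, -211181.5, 552501).
So ∂z/∂x = −n_x/n_z = 0.44436 and ∂z/∂y = −n_y/n_z = 0.38223.
Gradient magnitude |∇z| = √(a² + b²) = √(0.19746 + 0.14610) = 0.58614.
True dip = arctan(0.58614) = 30.4°, dipping toward SW (azimuth ≈ 229°).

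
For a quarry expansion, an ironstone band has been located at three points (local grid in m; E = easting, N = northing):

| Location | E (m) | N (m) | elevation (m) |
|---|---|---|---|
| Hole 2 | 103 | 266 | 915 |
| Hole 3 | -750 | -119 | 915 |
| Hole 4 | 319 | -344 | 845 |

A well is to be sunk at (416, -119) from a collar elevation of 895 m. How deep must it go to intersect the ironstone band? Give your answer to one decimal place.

Let the plane be z = a·E + b·N + c.
Hole 3−Hole 2: −853a − 385b = 0;  Hole 4−Hole 2: 216a − 610b = −70.
Solving gives a = −0.04466, b = 0.09894.
Then c = 915 − a·103 − b·266 = 893.28.
At (416, -119): z_contact = −18.58 − 11.77 + 893.28 = 862.93 m.
Depth below ground = 895 − 862.93 = 32.1 m.

32.1 m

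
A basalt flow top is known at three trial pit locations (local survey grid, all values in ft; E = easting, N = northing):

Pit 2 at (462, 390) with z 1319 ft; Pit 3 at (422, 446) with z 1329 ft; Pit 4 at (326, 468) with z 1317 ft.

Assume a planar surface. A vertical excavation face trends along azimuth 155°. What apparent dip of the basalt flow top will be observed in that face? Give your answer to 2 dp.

11.66°

Two edge vectors: Pit 2→Pit 3 = (-40, 56, 10), Pit 2→Pit 4 = (-136, 78, -2).
Normal n = (Pit 2→Pit 3) × (Pit 2→Pit 4) = (-892, -1440, 4496).
So ∂z/∂E = −n_x/n_z = 0.19840 and ∂z/∂N = −n_y/n_z = 0.32028.
Unit vector along 155° is (sin 155°, cos 155°) = (0.4226, -0.9063).
Slope in that direction = a·(0.4226) + b·(-0.9063) = −0.20643.
Apparent dip = arctan|0.20643| = 11.66° (true dip is 20.6°, so apparent ≤ true as expected).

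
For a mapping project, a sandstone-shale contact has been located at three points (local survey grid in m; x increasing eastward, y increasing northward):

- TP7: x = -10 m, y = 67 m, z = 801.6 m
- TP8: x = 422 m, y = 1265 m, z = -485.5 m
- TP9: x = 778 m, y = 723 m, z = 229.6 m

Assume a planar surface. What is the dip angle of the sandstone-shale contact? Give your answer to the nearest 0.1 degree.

49.9°

Let the plane be z = a·x + b·y + c.
TP8−TP7: 432a + 1198b = −1287.1;  TP9−TP7: 788a + 656b = −572.
Solving gives a = 0.24080, b = −1.16121.
Gradient magnitude |∇z| = √(a² + b²) = √(0.05799 + 1.34840) = 1.18591.
True dip = arctan(1.18591) = 49.9°, dipping toward NNW (azimuth ≈ 348°).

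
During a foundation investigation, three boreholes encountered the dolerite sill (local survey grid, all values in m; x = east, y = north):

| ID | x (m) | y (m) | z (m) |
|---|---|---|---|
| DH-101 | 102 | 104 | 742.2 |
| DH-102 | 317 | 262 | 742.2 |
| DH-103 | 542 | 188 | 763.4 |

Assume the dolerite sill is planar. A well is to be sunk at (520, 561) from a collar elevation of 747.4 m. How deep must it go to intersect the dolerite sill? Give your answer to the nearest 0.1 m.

18.5 m

Let the plane be z = a·x + b·y + c.
DH-102−DH-101: 215a + 158b = 0;  DH-103−DH-101: 440a + 84b = 21.2.
Solving gives a = 0.06509, b = −0.08857.
Then c = 742.2 − a·102 − b·104 = 744.77.
At (520, 561): z_contact = 33.85 − 49.69 + 744.77 = 728.93 m.
Depth below ground = 747.4 − 728.93 = 18.5 m.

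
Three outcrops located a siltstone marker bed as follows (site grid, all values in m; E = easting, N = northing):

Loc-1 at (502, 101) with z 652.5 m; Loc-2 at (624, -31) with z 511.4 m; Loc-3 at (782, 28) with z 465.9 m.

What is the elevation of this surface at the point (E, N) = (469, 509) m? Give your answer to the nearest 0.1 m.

Two edge vectors: Loc-1→Loc-2 = (122, -132, -141.1), Loc-1→Loc-3 = (280, -73, -186.6).
Normal n = (Loc-1→Loc-2) × (Loc-1→Loc-3) = (14330.9, -16742.8, 28054).
So ∂z/∂E = −n_x/n_z = −0.51083 and ∂z/∂N = −n_y/n_z = 0.59681.
Intercept c from Loc-1: 652.5 + 256.44 − 60.28 = 848.66.
At (469, 509): z = −239.6 + 303.8 + 848.66 = 912.9 m.

912.9 m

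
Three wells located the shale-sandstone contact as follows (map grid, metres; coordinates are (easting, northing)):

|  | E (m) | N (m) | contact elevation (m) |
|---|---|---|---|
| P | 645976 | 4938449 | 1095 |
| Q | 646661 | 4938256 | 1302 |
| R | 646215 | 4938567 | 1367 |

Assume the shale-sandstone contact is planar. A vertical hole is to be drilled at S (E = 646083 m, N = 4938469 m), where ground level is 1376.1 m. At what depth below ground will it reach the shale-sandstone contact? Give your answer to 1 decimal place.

194.7 m

Two edge vectors: P→Q = (685, -193, 207), P→R = (239, 118, 272).
Normal n = (P→Q) × (P→R) = (-76922, -136847, 126957).
So ∂z/∂E = −n_x/n_z = 0.605890183 and ∂z/∂N = −n_y/n_z = 1.077900391.
Intercept c from P: 1095 − 391390.52 − 5323156.11 = −5713451.63.
At (646083, 4938469): z_contact = 391455.35 + 5323177.67 − 5713451.63 = 1181.39 m.
Depth below ground = 1376.1 − 1181.39 = 194.7 m.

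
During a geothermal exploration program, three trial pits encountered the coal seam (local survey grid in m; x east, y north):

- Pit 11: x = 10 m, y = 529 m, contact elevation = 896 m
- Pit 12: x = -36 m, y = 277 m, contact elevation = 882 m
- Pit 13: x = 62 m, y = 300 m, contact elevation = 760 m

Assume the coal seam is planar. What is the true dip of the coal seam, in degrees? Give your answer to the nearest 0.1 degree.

53.4°

Two edge vectors: Pit 11→Pit 12 = (-46, -252, -14), Pit 11→Pit 13 = (52, -229, -136).
Normal n = (Pit 11→Pit 12) × (Pit 11→Pit 13) = (31066, -6984, 23638).
So ∂z/∂x = −n_x/n_z = −1.31424 and ∂z/∂y = −n_y/n_z = 0.29546.
Gradient magnitude |∇z| = √(a² + b²) = √(1.72723 + 0.08729) = 1.34704.
True dip = arctan(1.34704) = 53.4°, dipping toward ESE (azimuth ≈ 103°).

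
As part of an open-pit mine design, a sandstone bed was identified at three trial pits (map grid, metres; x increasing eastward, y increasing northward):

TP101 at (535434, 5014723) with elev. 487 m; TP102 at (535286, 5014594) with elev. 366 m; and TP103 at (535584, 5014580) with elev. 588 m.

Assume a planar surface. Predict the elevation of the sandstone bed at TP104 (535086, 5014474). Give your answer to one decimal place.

Let the plane be z = a·x + b·y + c.
TP102−TP101: −148a − 129b = −121;  TP103−TP101: 150a − 143b = 101.
Solving gives a = 0.748679469, b = 0.079034408.
Then c = 487 − a·535434 − b·5014723 = −796717.11.
At (535086, 5014474): z = 400607.9 + 396316.0 − 796717.11 = 206.8 m.

206.8 m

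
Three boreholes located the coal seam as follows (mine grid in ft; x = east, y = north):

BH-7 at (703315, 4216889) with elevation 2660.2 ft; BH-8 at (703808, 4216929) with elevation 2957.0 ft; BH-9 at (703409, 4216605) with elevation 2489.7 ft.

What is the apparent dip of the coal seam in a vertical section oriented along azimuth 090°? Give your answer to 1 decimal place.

Two edge vectors: BH-7→BH-8 = (493, 40, 296.8), BH-7→BH-9 = (94, -284, -170.5).
Normal n = (BH-7→BH-8) × (BH-7→BH-9) = (77471.2, 111955.7, -143772).
So ∂z/∂x = −n_x/n_z = 0.53885 and ∂z/∂y = −n_y/n_z = 0.77870.
Unit vector along 090° is (sin 90°, cos 90°) = (1.0000, 0.0000).
Slope in that direction = a·(1.0000) + b·(0.0000) = 0.53885.
Apparent dip = arctan|0.53885| = 28.3° (true dip is 43.4°, so apparent ≤ true as expected).

28.3°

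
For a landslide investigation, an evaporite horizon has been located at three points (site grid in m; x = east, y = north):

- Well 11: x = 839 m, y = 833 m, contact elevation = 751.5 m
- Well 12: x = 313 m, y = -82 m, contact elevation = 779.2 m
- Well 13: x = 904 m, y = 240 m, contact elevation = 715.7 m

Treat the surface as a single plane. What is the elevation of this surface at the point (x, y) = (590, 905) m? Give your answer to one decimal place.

787.8 m

Let the plane be z = a·x + b·y + c.
Well 12−Well 11: −526a − 915b = 27.7;  Well 13−Well 11: 65a − 593b = −35.8.
Solving gives a = −0.13243, b = 0.04586.
Then c = 751.5 − a·839 − b·833 = 824.41.
At (590, 905): z = −78.1 + 41.5 + 824.41 = 787.8 m.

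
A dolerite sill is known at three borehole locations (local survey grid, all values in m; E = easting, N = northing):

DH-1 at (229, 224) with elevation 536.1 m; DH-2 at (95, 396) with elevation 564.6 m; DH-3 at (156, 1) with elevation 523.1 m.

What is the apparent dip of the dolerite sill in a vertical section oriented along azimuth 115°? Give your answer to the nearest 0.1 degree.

7.2°

Let the plane be z = a·E + b·N + c.
DH-2−DH-1: −134a + 172b = 28.5;  DH-3−DH-1: −73a − 223b = −13.
Solving gives a = −0.09707, b = 0.09007.
Unit vector along 115° is (sin 115°, cos 115°) = (0.9063, -0.4226).
Slope in that direction = a·(0.9063) + b·(-0.4226) = −0.12604.
Apparent dip = arctan|0.12604| = 7.2° (true dip is 7.5°, so apparent ≤ true as expected).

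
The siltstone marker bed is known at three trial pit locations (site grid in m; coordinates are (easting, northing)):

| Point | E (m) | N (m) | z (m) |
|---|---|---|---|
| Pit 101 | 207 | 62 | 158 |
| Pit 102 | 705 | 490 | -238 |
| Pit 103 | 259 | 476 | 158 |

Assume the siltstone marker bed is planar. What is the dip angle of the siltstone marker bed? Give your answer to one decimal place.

41.9°

Two edge vectors: Pit 101→Pit 102 = (498, 428, -396), Pit 101→Pit 103 = (52, 414, 0).
Normal n = (Pit 101→Pit 102) × (Pit 101→Pit 103) = (163944, -20592, 183916).
So ∂z/∂E = −n_x/n_z = −0.89141 and ∂z/∂N = −n_y/n_z = 0.11196.
Gradient magnitude |∇z| = √(a² + b²) = √(0.79461 + 0.01254) = 0.89841.
True dip = arctan(0.89841) = 41.9°, dipping toward E (azimuth ≈ 097°).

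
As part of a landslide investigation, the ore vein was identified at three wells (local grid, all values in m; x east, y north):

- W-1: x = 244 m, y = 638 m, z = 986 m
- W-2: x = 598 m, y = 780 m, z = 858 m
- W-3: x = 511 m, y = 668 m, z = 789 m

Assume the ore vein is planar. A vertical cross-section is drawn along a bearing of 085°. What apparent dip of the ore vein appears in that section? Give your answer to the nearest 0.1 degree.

Two edge vectors: W-1→W-2 = (354, 142, -128), W-1→W-3 = (267, 30, -197).
Normal n = (W-1→W-2) × (W-1→W-3) = (-24134, 35562, -27294).
So ∂z/∂x = −n_x/n_z = −0.88422 and ∂z/∂y = −n_y/n_z = 1.30292.
Unit vector along 085° is (sin 85°, cos 85°) = (0.9962, 0.0872).
Slope in that direction = a·(0.9962) + b·(0.0872) = −0.76730.
Apparent dip = arctan|0.76730| = 37.5° (true dip is 57.6°, so apparent ≤ true as expected).

37.5°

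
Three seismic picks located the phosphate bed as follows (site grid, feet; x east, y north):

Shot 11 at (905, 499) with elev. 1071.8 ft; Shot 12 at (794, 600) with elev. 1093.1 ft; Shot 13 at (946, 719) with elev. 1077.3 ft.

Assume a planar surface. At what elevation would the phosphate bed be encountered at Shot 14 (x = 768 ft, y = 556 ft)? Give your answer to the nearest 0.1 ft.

Let the plane be z = a·x + b·y + c.
Shot 12−Shot 11: −111a + 101b = 21.3;  Shot 13−Shot 11: 41a + 220b = 5.5.
Solving gives a = −0.14462, b = 0.05195.
Then c = 1071.8 − a·905 − b·499 = 1176.76.
At (768, 556): z = −111.1 + 28.9 + 1176.76 = 1094.6 ft.

1094.6 ft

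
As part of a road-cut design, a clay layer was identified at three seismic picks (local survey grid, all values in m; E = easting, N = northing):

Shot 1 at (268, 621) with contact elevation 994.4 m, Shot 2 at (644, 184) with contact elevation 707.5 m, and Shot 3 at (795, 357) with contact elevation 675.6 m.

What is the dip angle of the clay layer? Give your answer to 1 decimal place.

Two edge vectors: Shot 1→Shot 2 = (376, -437, -286.9), Shot 1→Shot 3 = (527, -264, -318.8).
Normal n = (Shot 1→Shot 2) × (Shot 1→Shot 3) = (63574, -31327.5, 131035).
So ∂z/∂E = −n_x/n_z = −0.48517 and ∂z/∂N = −n_y/n_z = 0.23908.
Gradient magnitude |∇z| = √(a² + b²) = √(0.23539 + 0.05716) = 0.54088.
True dip = arctan(0.54088) = 28.4°, dipping toward ESE (azimuth ≈ 116°).

28.4°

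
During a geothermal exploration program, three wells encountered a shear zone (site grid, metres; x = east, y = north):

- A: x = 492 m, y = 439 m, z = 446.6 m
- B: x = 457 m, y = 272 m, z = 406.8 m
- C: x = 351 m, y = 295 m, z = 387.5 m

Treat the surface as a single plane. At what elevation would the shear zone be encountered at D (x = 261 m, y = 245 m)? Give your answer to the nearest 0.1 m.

357.8 m

Let the plane be z = a·x + b·y + c.
B−A: −35a − 167b = −39.8;  C−A: −141a − 144b = −59.1.
Solving gives a = 0.22362, b = 0.19146.
Then c = 446.6 − a·492 − b·439 = 252.53.
At (261, 245): z = 58.4 + 46.9 + 252.53 = 357.8 m.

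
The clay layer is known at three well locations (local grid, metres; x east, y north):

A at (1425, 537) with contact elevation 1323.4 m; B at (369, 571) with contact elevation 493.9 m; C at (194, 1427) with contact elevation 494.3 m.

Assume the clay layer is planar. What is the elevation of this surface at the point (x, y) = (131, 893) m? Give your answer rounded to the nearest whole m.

358 m

Two edge vectors: A→B = (-1056, 34, -829.5), A→C = (-1231, 890, -829.1).
Normal n = (A→B) × (A→C) = (710065.6, 145584.9, -897986).
So ∂z/∂x = −n_x/n_z = 0.79073 and ∂z/∂y = −n_y/n_z = 0.16212.
Intercept c from A: 1323.4 − 1126.79 − 87.06 = 109.55.
At (131, 893): z = 103.6 + 144.8 + 109.55 = 357.9 m.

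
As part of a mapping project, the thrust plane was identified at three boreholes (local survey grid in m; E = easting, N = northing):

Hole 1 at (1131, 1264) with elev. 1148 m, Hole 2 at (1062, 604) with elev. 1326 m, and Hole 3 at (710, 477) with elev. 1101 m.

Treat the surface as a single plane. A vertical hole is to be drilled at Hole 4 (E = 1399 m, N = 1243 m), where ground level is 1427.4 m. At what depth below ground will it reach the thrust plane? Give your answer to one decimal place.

Two edge vectors: Hole 1→Hole 2 = (-69, -660, 178), Hole 1→Hole 3 = (-421, -787, -47).
Normal n = (Hole 1→Hole 2) × (Hole 1→Hole 3) = (171106, -78181, -223557).
So ∂z/∂E = −n_x/n_z = 0.765380 and ∂z/∂N = −n_y/n_z = −0.349714.
Intercept c from Hole 1: 1148 − 865.64 + 442.04 = 724.39.
At (1399, 1243): z_contact = 1070.77 − 434.69 + 724.39 = 1360.47 m.
Depth below ground = 1427.4 − 1360.47 = 66.9 m.

66.9 m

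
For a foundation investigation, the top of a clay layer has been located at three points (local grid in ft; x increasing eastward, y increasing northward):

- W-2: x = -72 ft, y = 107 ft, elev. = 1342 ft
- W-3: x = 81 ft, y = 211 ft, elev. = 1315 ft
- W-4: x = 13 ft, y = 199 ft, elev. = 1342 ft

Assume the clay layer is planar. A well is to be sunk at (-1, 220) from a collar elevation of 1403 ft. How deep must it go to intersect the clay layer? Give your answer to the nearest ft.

Two edge vectors: W-2→W-3 = (153, 104, -27), W-2→W-4 = (85, 92, 0).
Normal n = (W-2→W-3) × (W-2→W-4) = (2484, -2295, 5236).
So ∂z/∂x = −n_x/n_z = −0.47441 and ∂z/∂y = −n_y/n_z = 0.43831.
Intercept c from W-2: 1342 − 34.16 − 46.90 = 1260.94.
At (-1, 220): z_contact = 0.5 + 96.4 + 1260.94 = 1357.8 ft.
Depth below ground = 1403 − 1357.8 = 45 ft.

45 ft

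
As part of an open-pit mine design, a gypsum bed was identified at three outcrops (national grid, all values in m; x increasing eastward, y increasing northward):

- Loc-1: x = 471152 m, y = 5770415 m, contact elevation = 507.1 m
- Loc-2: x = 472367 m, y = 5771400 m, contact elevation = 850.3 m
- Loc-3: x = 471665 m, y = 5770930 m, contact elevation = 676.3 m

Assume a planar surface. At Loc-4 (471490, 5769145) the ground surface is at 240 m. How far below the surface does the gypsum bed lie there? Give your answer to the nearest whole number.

16 m

Let the plane be z = a·x + b·y + c.
Loc-2−Loc-1: 1215a + 985b = 343.2;  Loc-3−Loc-1: 513a + 515b = 169.2.
Solving gives a = 0.08375685, b = 0.24511211.
Then c = 507.1 − a·471152 − b·5770415 = −1453353.69.
At (471490, 5769145): z_contact = 39490.5 + 1414087.3 − 1453353.69 = 224.1 m.
Depth below ground = 240 − 224.1 = 16 m.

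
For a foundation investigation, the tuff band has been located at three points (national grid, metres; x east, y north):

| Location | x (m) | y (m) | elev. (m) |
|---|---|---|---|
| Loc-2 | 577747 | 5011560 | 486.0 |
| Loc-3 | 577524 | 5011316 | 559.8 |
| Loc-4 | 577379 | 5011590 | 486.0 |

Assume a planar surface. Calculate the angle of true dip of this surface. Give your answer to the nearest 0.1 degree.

15.8°

Let the plane be z = a·x + b·y + c.
Loc-3−Loc-2: −223a − 244b = 73.8;  Loc-4−Loc-2: −368a + 30b = 0.
Solving gives a = −0.02295, b = −0.28149.
Gradient magnitude |∇z| = √(a² + b²) = √(0.00053 + 0.07923) = 0.28242.
True dip = arctan(0.28242) = 15.8°, dipping toward N (azimuth ≈ 005°).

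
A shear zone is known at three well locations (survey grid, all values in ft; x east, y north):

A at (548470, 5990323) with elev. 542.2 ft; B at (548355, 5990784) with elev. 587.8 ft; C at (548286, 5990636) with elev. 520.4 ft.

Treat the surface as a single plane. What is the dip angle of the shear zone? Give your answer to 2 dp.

Two edge vectors: A→B = (-115, 461, 45.6), A→C = (-184, 313, -21.8).
Normal n = (A→B) × (A→C) = (-24322.6, -10897.4, 48829).
So ∂z/∂x = −n_x/n_z = 0.49812 and ∂z/∂y = −n_y/n_z = 0.22317.
Gradient magnitude |∇z| = √(a² + b²) = √(0.24812 + 0.04981) = 0.54583.
True dip = arctan(0.54583) = 28.63°, dipping toward WSW (azimuth ≈ 246°).

28.63°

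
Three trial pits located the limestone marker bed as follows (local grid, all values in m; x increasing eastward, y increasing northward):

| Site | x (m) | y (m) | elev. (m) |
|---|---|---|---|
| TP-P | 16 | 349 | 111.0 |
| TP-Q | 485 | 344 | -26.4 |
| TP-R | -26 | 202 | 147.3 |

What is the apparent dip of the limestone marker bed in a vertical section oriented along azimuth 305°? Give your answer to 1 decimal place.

8.4°

Two edge vectors: TP-P→TP-Q = (469, -5, -137.4), TP-P→TP-R = (-42, -147, 36.3).
Normal n = (TP-P→TP-Q) × (TP-P→TP-R) = (-20379.3, -11253.9, -69153).
So ∂z/∂x = −n_x/n_z = −0.29470 and ∂z/∂y = −n_y/n_z = −0.16274.
Unit vector along 305° is (sin 305°, cos 305°) = (-0.8192, 0.5736).
Slope in that direction = a·(-0.8192) + b·(0.5736) = 0.14806.
Apparent dip = arctan|0.14806| = 8.4° (true dip is 18.6°, so apparent ≤ true as expected).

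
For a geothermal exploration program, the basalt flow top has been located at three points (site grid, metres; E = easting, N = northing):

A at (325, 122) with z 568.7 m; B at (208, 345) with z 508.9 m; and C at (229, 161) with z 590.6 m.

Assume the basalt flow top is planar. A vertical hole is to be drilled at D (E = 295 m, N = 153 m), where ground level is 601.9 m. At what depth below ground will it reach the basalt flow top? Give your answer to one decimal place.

35.6 m

Two edge vectors: A→B = (-117, 223, -59.8), A→C = (-96, 39, 21.9).
Normal n = (A→B) × (A→C) = (7215.9, 8303.1, 16845).
So ∂z/∂E = −n_x/n_z = −0.42837 and ∂z/∂N = −n_y/n_z = −0.49291.
Intercept c from A: 568.7 + 139.22 + 60.14 = 768.06.
At (295, 153): z_contact = −126.37 − 75.42 + 768.06 = 566.27 m.
Depth below ground = 601.9 − 566.27 = 35.6 m.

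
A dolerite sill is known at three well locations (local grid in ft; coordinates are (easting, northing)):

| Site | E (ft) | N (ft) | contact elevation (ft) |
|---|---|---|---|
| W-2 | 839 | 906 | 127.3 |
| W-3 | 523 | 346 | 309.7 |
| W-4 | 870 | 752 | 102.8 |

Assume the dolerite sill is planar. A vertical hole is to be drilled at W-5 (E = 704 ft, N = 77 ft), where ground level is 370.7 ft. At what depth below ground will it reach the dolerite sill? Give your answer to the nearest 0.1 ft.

Let the plane be z = a·E + b·N + c.
W-3−W-2: −316a − 560b = 182.4;  W-4−W-2: 31a − 154b = −24.5.
Solving gives a = −0.63325, b = 0.03162.
Then c = 127.3 − a·839 − b·906 = 629.95.
At (704, 77): z_contact = −445.81 + 2.43 + 629.95 = 186.58 ft.
Depth below ground = 370.7 − 186.58 = 184.1 ft.

184.1 ft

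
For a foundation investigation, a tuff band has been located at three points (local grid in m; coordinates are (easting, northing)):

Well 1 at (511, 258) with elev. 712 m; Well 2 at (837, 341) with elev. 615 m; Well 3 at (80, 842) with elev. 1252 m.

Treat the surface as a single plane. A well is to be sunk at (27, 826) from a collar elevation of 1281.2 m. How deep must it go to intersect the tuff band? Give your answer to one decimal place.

14.9 m

Two edge vectors: Well 1→Well 2 = (326, 83, -97), Well 1→Well 3 = (-431, 584, 540).
Normal n = (Well 1→Well 2) × (Well 1→Well 3) = (101468, -134233, 226157).
So ∂z/∂E = −n_x/n_z = −0.44866 and ∂z/∂N = −n_y/n_z = 0.59354.
Intercept c from Well 1: 712 + 229.27 − 153.13 = 788.13.
At (27, 826): z_contact = −12.11 + 490.26 + 788.13 = 1266.28 m.
Depth below ground = 1281.2 − 1266.28 = 14.9 m.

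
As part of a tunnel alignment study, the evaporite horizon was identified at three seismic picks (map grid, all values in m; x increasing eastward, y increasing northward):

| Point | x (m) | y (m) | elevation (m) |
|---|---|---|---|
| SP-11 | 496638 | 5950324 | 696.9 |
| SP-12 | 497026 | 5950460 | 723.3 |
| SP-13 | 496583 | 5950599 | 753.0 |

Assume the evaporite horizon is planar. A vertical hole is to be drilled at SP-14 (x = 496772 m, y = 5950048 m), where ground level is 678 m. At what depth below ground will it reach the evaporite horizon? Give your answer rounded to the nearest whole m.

38 m

Let the plane be z = a·x + b·y + c.
SP-12−SP-11: 388a + 136b = 26.4;  SP-13−SP-11: −55a + 275b = 56.1.
Solving gives a = −0.00323699, b = 0.20335260.
Then c = 696.9 − a·496638 − b·5950324 = −1207709.35.
At (496772, 5950048): z_contact = −1608.0 + 1209957.7 − 1207709.35 = 640.3 m.
Depth below ground = 678 − 640.3 = 38 m.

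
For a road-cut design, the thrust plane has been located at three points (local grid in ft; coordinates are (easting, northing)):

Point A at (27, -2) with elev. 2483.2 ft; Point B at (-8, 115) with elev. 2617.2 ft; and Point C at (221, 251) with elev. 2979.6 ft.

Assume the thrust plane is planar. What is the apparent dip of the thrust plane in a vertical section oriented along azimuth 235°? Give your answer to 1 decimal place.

54.8°

Two edge vectors: Point A→Point B = (-35, 117, 134), Point A→Point C = (194, 253, 496.4).
Normal n = (Point A→Point B) × (Point A→Point C) = (24176.8, 43370, -31553).
So ∂z/∂E = −n_x/n_z = 0.76623 and ∂z/∂N = −n_y/n_z = 1.37451.
Unit vector along 235° is (sin 235°, cos 235°) = (-0.8192, -0.5736).
Slope in that direction = a·(-0.8192) + b·(-0.5736) = −1.41605.
Apparent dip = arctan|1.41605| = 54.8° (true dip is 57.6°, so apparent ≤ true as expected).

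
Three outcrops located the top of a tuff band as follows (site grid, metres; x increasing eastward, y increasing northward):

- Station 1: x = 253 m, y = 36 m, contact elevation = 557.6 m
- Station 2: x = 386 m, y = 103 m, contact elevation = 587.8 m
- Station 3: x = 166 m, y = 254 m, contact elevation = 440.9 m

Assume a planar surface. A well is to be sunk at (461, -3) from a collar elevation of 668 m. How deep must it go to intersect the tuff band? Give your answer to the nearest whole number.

Two edge vectors: Station 1→Station 2 = (133, 67, 30.2), Station 1→Station 3 = (-87, 218, -116.7).
Normal n = (Station 1→Station 2) × (Station 1→Station 3) = (-14402.5, 12893.7, 34823).
So ∂z/∂x = −n_x/n_z = 0.41359 and ∂z/∂y = −n_y/n_z = −0.37026.
Intercept c from Station 1: 557.6 − 104.64 + 13.33 = 466.29.
At (461, -3): z_contact = 190.7 + 1.1 + 466.29 = 658.1 m.
Depth below ground = 668 − 658.1 = 10 m.

10 m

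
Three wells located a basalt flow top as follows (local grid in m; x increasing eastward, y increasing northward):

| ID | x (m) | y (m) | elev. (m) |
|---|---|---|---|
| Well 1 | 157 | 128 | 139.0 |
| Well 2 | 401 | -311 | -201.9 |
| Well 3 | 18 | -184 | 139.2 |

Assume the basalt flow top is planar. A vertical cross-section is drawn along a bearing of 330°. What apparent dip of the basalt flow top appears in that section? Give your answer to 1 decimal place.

34.5°

Two edge vectors: Well 1→Well 2 = (244, -439, -340.9), Well 1→Well 3 = (-139, -312, 0.2).
Normal n = (Well 1→Well 2) × (Well 1→Well 3) = (-106448.6, 47336.3, -137149).
So ∂z/∂x = −n_x/n_z = −0.77615 and ∂z/∂y = −n_y/n_z = 0.34515.
Unit vector along 330° is (sin 330°, cos 330°) = (-0.5000, 0.8660).
Slope in that direction = a·(-0.5000) + b·(0.8660) = 0.68698.
Apparent dip = arctan|0.68698| = 34.5° (true dip is 40.3°, so apparent ≤ true as expected).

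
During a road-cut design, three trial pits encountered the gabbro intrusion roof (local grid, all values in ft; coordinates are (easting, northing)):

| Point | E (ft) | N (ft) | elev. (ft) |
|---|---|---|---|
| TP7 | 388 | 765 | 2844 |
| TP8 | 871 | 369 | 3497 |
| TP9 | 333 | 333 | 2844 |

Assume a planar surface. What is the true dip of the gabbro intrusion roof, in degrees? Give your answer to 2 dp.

Two edge vectors: TP7→TP8 = (483, -396, 653), TP7→TP9 = (-55, -432, 0).
Normal n = (TP7→TP8) × (TP7→TP9) = (282096, -35915, -230436).
So ∂z/∂E = −n_x/n_z = 1.22418 and ∂z/∂N = −n_y/n_z = −0.15586.
Gradient magnitude |∇z| = √(a² + b²) = √(1.49863 + 0.02429) = 1.23407.
True dip = arctan(1.23407) = 50.98°, dipping toward W (azimuth ≈ 277°).

50.98°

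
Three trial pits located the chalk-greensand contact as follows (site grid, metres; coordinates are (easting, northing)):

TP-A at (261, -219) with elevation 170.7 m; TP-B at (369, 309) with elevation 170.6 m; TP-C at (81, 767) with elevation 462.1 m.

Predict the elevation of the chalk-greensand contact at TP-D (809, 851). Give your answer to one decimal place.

Let the plane be z = a·E + b·N + c.
TP-B−TP-A: 108a + 528b = −0.1;  TP-C−TP-A: −180a + 986b = 291.4.
Solving gives a = −0.76395, b = 0.15607.
Then c = 170.7 − a·261 − b·-219 = 404.27.
At (809, 851): z = −618.0 + 132.8 + 404.27 = -80.9 m.

-80.9 m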